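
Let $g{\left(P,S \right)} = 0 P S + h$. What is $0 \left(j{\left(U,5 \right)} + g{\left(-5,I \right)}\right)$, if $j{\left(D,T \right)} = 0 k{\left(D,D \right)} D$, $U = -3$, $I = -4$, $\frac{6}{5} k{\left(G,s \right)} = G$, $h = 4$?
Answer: $0$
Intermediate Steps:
$k{\left(G,s \right)} = \frac{5 G}{6}$
$g{\left(P,S \right)} = 4$ ($g{\left(P,S \right)} = 0 P S + 4 = 0 S + 4 = 0 + 4 = 4$)
$j{\left(D,T \right)} = 0$ ($j{\left(D,T \right)} = 0 \frac{5 D}{6} D = 0 D = 0$)
$0 \left(j{\left(U,5 \right)} + g{\left(-5,I \right)}\right) = 0 \left(0 + 4\right) = 0 \cdot 4 = 0$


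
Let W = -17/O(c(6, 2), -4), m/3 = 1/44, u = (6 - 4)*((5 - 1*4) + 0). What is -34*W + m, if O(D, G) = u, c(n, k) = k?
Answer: 12719/44 ≈ 289.07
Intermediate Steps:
u = 2 (u = 2*((5 - 4) + 0) = 2*(1 + 0) = 2*1 = 2)
O(D, G) = 2
m = 3/44 ≈ 0.068182
W = -17/2 ≈ -8.5000
-34*W + m = -34*(-17/2) + 3/44 = 289 + 3/44 = 12719/44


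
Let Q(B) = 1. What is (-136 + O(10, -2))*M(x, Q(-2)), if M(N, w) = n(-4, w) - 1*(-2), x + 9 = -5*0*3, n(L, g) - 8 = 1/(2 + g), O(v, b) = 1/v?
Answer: -14043/10 ≈ -1404.3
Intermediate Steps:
n(L, g) = 8 + 1/(2 + g)
x = -9 (x = -9 - 5*0*3 = -9 + 0*3 = -9 + 0 = -9)
M(N, w) = 2 + (17 + 8*w)/(2 + w) (M(N, w) = (17 + 8*w)/(2 + w) - 1*(-2) = (17 + 8*w)/(2 + w) + 2 = 2 + (17 + 8*w)/(2 + w))
(-136 + O(10, -2))*M(x, Q(-2)) = (-136 + 1/10)*((21 + 10*1)/(2 + 1)) = (-136 + ⅒)*((21 + 10)/3) = -453*31/10 = -1359/10*31/3 = -14043/10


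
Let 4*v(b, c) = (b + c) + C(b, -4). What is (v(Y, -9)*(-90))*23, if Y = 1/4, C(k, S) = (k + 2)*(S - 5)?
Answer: 30015/2 ≈ 15008.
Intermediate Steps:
C(k, S) = (-5 + S)*(2 + k) (C(k, S) = (2 + k)*(-5 + S) = (-5 + S)*(2 + k))
Y = ¼ ≈ 0.25000
v(b, c) = -9/2 - 2*b + c/4 (v(b, c) = ((b + c) + (-10 - 5*b + 2*(-4) - 4*b))/4 = ((b + c) + (-10 - 5*b - 8 - 4*b))/4 = ((b + c) + (-18 - 9*b))/4 = (-18 + c - 8*b)/4 = -9/2 - 2*b + c/4)
(v(Y, -9)*(-90))*23 = ((-9/2 - 2*¼ + (¼)*(-9))*(-90))*23 = ((-9/2 - ½ - 9/4)*(-90))*23 = -29/4*(-90)*23 = (1305/2)*23 = 30015/2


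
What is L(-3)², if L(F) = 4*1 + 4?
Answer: 64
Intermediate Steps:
L(F) = 8 (L(F) = 4 + 4 = 8)
L(-3)² = 8² = 64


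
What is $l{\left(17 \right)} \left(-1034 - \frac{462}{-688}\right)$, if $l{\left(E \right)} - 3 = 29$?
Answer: $- \frac{1421860}{43} \approx -33067.0$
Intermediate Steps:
$l{\left(E \right)} = 32$ ($l{\left(E \right)} = 3 + 29 = 32$)
$l{\left(17 \right)} \left(-1034 - \frac{462}{-688}\right) = 32 \left(-1034 - \frac{462}{-688}\right) = 32 \left(-1034 - - \frac{231}{344}\right) = 32 \left(-1034 + \frac{231}{344}\right) = 32 \left(- \frac{355465}{344}\right) = - \frac{1421860}{43}$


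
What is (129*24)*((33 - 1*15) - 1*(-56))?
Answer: 229104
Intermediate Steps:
(129*24)*((33 - 1*15) - 1*(-56)) = 3096*((33 - 15) + 56) = 3096*(18 + 56) = 3096*74 = 229104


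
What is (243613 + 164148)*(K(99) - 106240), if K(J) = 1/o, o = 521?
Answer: -22569995013679/521 ≈ -4.3321e+10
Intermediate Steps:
K(J) = 1/521
(243613 + 164148)*(K(99) - 106240) = (243613 + 164148)*(1/521 - 106240) = 407761*(-55351039/521) = -22569995013679/521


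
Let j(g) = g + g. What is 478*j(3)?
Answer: 2868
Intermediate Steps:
j(g) = 2*g
478*j(3) = 478*(2*3) = 478*6 = 2868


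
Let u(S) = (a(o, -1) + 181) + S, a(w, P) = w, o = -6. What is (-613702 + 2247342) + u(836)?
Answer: 1634651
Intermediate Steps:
u(S) = 175 + S (u(S) = (-6 + 181) + S = 175 + S)
(-613702 + 2247342) + u(836) = (-613702 + 2247342) + (175 + 836) = 1633640 + 1011 = 1634651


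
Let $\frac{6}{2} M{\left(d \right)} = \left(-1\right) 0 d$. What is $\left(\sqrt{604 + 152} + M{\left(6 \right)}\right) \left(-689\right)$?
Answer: $- 4134 \sqrt{21} \approx -18944.0$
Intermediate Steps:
$M{\left(d \right)} = 0$ ($M{\left(d \right)} = \frac{\left(-1\right) 0 d}{3} = \frac{0 d}{3} = \frac{1}{3} \cdot 0 = 0$)
$\left(\sqrt{604 + 152} + M{\left(6 \right)}\right) \left(-689\right) = \left(\sqrt{604 + 152} + 0\right) \left(-689\right) = \left(\sqrt{756} + 0\right) \left(-689\right) = \left(6 \sqrt{21} + 0\right) \left(-689\right) = 6 \sqrt{21} \left(-689\right) = - 4134 \sqrt{21}$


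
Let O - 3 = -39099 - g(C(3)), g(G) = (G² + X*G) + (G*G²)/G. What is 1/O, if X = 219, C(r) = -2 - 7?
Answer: -1/37287 ≈ -2.6819e-5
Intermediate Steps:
C(r) = -9
g(G) = 2*G² + 219*G (g(G) = (G² + 219*G) + (G*G²)/G = (G² + 219*G) + G³/G = (G² + 219*G) + G² = 2*G² + 219*G)
O = -37287 (O = 3 + (-39099 - (-9)*(219 + 2*(-9))) = 3 + (-39099 - (-9)*(219 - 18)) = 3 + (-39099 - (-9)*201) = 3 + (-39099 - 1*(-1809)) = 3 + (-39099 + 1809) = 3 - 37290 = -37287)
1/O = 1/(-37287) = -1/37287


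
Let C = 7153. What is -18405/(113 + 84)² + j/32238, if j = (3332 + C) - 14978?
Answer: -767709227/1251124542 ≈ -0.61362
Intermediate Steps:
j = -4493 (j = (3332 + 7153) - 14978 = 10485 - 14978 = -4493)
-18405/(113 + 84)² + j/32238 = -18405/(113 + 84)² - 4493/32238 = -18405/(197²) - 4493*1/32238 = -18405/38809 - 4493/32238 = -767709227/1251124542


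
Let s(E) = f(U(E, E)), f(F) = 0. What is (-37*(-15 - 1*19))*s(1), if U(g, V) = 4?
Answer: 0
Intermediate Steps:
s(E) = 0
(-37*(-15 - 1*19))*s(1) = -37*(-15 - 1*19)*0 = -37*(-15 - 19)*0 = -37*(-34)*0 = 1258*0 = 0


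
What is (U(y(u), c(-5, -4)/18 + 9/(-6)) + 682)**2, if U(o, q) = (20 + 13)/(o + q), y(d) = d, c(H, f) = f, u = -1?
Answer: 1077414976/2401 ≈ 4.4874e+5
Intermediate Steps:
U(o, q) = 33/(o + q)
(U(y(u), c(-5, -4)/18 + 9/(-6)) + 682)**2 = (33/(-1 + (-4/18 + 9/(-6))) + 682)**2 = (33/(-1 + (-4*1/18 + 9*(-1/6))) + 682)**2 = (33/(-1 + (-2/9 - 3/2)) + 682)**2 = (33/(-1 - 31/18) + 682)**2 = (33/(-49/18) + 682)**2 = (33*(-18/49) + 682)**2 = (-594/49 + 682)**2 = (32824/49)**2 = 1077414976/2401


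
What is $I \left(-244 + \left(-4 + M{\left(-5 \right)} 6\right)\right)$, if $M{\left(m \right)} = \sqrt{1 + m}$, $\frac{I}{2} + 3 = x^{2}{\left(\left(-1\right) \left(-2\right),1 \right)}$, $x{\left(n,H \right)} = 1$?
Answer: $992 - 48 i \approx 992.0 - 48.0 i$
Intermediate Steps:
$I = -4$ ($I = -6 + 2 \cdot 1^{2} = -6 + 2 \cdot 1 = -6 + 2 = -4$)
$I \left(-244 + \left(-4 + M{\left(-5 \right)} 6\right)\right) = - 4 \left(-244 - \left(4 - \sqrt{1 - 5} \cdot 6\right)\right) = - 4 \left(-244 - \left(4 - \sqrt{-4} \cdot 6\right)\right) = - 4 \left(-244 - \left(4 - 2 i 6\right)\right) = - 4 \left(-244 - \left(4 - 12 i\right)\right) = - 4 \left(-248 + 12 i\right) = 992 - 48 i$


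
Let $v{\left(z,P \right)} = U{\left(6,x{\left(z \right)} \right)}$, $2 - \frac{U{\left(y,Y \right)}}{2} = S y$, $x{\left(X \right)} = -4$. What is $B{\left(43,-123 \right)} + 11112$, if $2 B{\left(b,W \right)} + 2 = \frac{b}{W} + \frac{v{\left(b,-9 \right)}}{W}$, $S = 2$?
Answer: $\frac{2733283}{246} \approx 11111.0$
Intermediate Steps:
$U{\left(y,Y \right)} = 4 - 4 y$ ($U{\left(y,Y \right)} = 4 - 2 \cdot 2 y = 4 - 4 y$)
$v{\left(z,P \right)} = -20$ ($v{\left(z,P \right)} = 4 - 24 = -20$)
$B{\left(b,W \right)} = -1 - \frac{10}{W} + \frac{b}{2 W}$ ($B{\left(b,W \right)} = -1 + \frac{\frac{b}{W} - \frac{20}{W}}{2} = -1 + \frac{- \frac{20}{W} + \frac{b}{W}}{2} = -1 + \left(- \frac{10}{W} + \frac{b}{2 W}\right) = -1 - \frac{10}{W} + \frac{b}{2 W}$)
$B{\left(43,-123 \right)} + 11112 = \frac{-10 + \frac{1}{2} \cdot 43 - -123}{-123} + 11112 = - \frac{-10 + \frac{43}{2} + 123}{123} + 11112 = \left(- \frac{1}{123}\right) \frac{269}{2} + 11112 = - \frac{269}{246} + 11112 = \frac{2733283}{246}$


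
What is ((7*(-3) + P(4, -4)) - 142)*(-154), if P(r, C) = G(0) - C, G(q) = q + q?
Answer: 24486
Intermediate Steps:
G(q) = 2*q
P(r, C) = -C (P(r, C) = 2*0 - C = 0 - C = -C)
((7*(-3) + P(4, -4)) - 142)*(-154) = ((7*(-3) - 1*(-4)) - 142)*(-154) = ((-21 + 4) - 142)*(-154) = (-17 - 142)*(-154) = -159*(-154) = 24486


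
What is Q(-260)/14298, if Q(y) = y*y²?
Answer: -8788000/7149 ≈ -1229.3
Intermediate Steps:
Q(y) = y³
Q(-260)/14298 = (-260)³/14298 = -17576000*1/14298 = -8788000/7149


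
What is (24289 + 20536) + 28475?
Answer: 73300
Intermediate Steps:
(24289 + 20536) + 28475 = 44825 + 28475 = 73300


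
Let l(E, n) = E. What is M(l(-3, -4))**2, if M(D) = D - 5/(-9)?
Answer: 484/81 ≈ 5.9753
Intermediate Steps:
M(D) = 5/9 + D (M(D) = D - 5*(-1)/9 = D - 1*(-5/9) = D + 5/9 = 5/9 + D)
M(l(-3, -4))**2 = (5/9 - 3)**2 = (-22/9)**2 = 484/81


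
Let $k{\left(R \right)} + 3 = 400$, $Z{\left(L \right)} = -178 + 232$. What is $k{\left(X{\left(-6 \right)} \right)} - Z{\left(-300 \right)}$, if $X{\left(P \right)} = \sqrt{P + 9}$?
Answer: $343$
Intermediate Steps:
$X{\left(P \right)} = \sqrt{9 + P}$
$Z{\left(L \right)} = 54$
$k{\left(R \right)} = 397$ ($k{\left(R \right)} = -3 + 400 = 397$)
$k{\left(X{\left(-6 \right)} \right)} - Z{\left(-300 \right)} = 397 - 54 = 343$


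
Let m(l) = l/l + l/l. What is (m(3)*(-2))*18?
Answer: -72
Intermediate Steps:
m(l) = 2 (m(l) = 1 + 1 = 2)
(m(3)*(-2))*18 = (2*(-2))*18 = -4*18 = -72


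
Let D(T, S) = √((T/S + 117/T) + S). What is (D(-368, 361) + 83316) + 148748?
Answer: 232064 + √1098950741/1748 ≈ 2.3208e+5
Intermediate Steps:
D(T, S) = √(S + 117/T + T/S) (D(T, S) = √((117/T + T/S) + S) = √(S + 117/T + T/S))
(D(-368, 361) + 83316) + 148748 = (√(361 + 117/(-368) - 368/361) + 83316) + 148748 = (√(361 + 117*(-1/368) - 368*1/361) + 83316) + 148748 = (√(361 - 117/368 - 368/361) + 83316) + 148748 = (√(47780467/132848) + 83316) + 148748 = (√1098950741/1748 + 83316) + 148748 = (83316 + √1098950741/1748) + 148748 = 232064 + √1098950741/1748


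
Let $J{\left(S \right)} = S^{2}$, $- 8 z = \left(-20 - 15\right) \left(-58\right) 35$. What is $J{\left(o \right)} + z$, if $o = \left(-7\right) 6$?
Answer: $- \frac{28469}{4} \approx -7117.3$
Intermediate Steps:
$o = -42$
$z = - \frac{35525}{4}$ ($z = - \frac{\left(-20 - 15\right) \left(-58\right) 35}{8} = - \frac{\left(-35\right) \left(-58\right) 35}{8} = - \frac{2030 \cdot 35}{8} = \left(- \frac{1}{8}\right) 71050 = - \frac{35525}{4} \approx -8881.3$)
$J{\left(o \right)} + z = \left(-42\right)^{2} - \frac{35525}{4} = 1764 - \frac{35525}{4} = - \frac{28469}{4}$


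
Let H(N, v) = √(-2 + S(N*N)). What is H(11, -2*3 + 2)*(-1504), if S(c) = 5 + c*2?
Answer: -10528*√5 ≈ -23541.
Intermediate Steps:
S(c) = 5 + 2*c
H(N, v) = √(3 + 2*N²) (H(N, v) = √(-2 + (5 + 2*(N*N))) = √(-2 + (5 + 2*N²)) = √(3 + 2*N²))
H(11, -2*3 + 2)*(-1504) = √(3 + 2*11²)*(-1504) = √(3 + 2*121)*(-1504) = √(3 + 242)*(-1504) = √245*(-1504) = (7*√5)*(-1504) = -10528*√5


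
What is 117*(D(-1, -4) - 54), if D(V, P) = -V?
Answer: -6201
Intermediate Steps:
117*(D(-1, -4) - 54) = 117*(-1*(-1) - 54) = 117*(1 - 54) = 117*(-53) = -6201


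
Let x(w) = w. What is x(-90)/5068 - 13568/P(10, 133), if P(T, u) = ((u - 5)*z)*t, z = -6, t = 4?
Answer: 66881/15204 ≈ 4.3989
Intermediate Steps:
P(T, u) = 120 - 24*u (P(T, u) = ((u - 5)*(-6))*4 = ((-5 + u)*(-6))*4 = (30 - 6*u)*4 = 120 - 24*u)
x(-90)/5068 - 13568/P(10, 133) = -90/5068 - 13568/(120 - 24*133) = -90*1/5068 - 13568/(120 - 3192) = -45/2534 - 13568/(-3072) = -45/2534 - 13568*(-1/3072) = -45/2534 + 53/12 = 66881/15204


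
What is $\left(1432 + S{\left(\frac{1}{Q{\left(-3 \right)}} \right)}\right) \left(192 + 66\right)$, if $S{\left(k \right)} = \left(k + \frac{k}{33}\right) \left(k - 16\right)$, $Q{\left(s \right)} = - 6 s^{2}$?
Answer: $\frac{2963299979}{8019} \approx 3.6954 \cdot 10^{5}$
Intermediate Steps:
$S{\left(k \right)} = \frac{34 k \left(-16 + k\right)}{33}$ ($S{\left(k \right)} = \left(k + k \frac{1}{33}\right) \left(-16 + k\right) = \left(k + \frac{k}{33}\right) \left(-16 + k\right) = \frac{34 k}{33} \left(-16 + k\right) = \frac{34 k \left(-16 + k\right)}{33}$)
$\left(1432 + S{\left(\frac{1}{Q{\left(-3 \right)}} \right)}\right) \left(192 + 66\right) = \left(1432 + \frac{34 \left(-16 + \frac{1}{\left(-6\right) \left(-3\right)^{2}}\right)}{33 \left(- 6 \left(-3\right)^{2}\right)}\right) \left(192 + 66\right) = \left(1432 + \frac{34 \left(-16 + \frac{1}{\left(-6\right) 9}\right)}{33 \left(\left(-6\right) 9\right)}\right) 258 = \left(1432 + \frac{34 \left(-16 + \frac{1}{-54}\right)}{33 \left(-54\right)}\right) 258 = \left(1432 + \frac{34}{33} \left(- \frac{1}{54}\right) \left(-16 - \frac{1}{54}\right)\right) 258 = \left(1432 + \frac{34}{33} \left(- \frac{1}{54}\right) \left(- \frac{865}{54}\right)\right) 258 = \left(1432 + \frac{14705}{48114}\right) 258 = \frac{68913953}{48114} \cdot 258 = \frac{2963299979}{8019}$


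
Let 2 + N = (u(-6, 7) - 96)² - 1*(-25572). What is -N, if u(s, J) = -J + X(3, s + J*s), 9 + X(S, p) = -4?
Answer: -39026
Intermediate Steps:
X(S, p) = -13 (X(S, p) = -9 - 4 = -13)
u(s, J) = -13 - J (u(s, J) = -J - 13 = -13 - J)
N = 39026 (N = -2 + (((-13 - 1*7) - 96)² - 1*(-25572)) = -2 + (((-13 - 7) - 96)² + 25572) = -2 + ((-20 - 96)² + 25572) = -2 + ((-116)² + 25572) = -2 + (13456 + 25572) = -2 + 39028 = 39026)
-N = -1*39026 = -39026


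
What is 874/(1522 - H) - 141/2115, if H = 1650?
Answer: -6619/960 ≈ -6.8948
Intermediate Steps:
874/(1522 - H) - 141/2115 = 874/(1522 - 1*1650) - 141/2115 = 874/(1522 - 1650) - 141*1/2115 = 874/(-128) - 1/15 = 874*(-1/128) - 1/15 = -437/64 - 1/15 = -6619/960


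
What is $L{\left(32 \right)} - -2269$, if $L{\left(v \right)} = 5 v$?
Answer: $2429$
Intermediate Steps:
$L{\left(32 \right)} - -2269 = 5 \cdot 32 - -2269 = 160 + 2269 = 2429$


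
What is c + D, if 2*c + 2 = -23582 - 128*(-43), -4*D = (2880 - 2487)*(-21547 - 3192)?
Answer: 9686267/4 ≈ 2.4216e+6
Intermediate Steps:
D = 9722427/4 (D = -(2880 - 2487)*(-21547 - 3192)/4 = -393*(-24739)/4 = -1/4*(-9722427) = 9722427/4 ≈ 2.4306e+6)
c = -9040 (c = -1 + (-23582 - 128*(-43))/2 = -1 + (-23582 - 1*(-5504))/2 = -1 + (-23582 + 5504)/2 = -1 + (1/2)*(-18078) = -1 - 9039 = -9040)
c + D = -9040 + 9722427/4 = 9686267/4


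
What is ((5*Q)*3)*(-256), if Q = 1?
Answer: -3840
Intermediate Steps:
((5*Q)*3)*(-256) = ((5*1)*3)*(-256) = (5*3)*(-256) = 15*(-256) = -3840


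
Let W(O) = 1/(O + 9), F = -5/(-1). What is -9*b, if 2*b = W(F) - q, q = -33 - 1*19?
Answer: -6561/28 ≈ -234.32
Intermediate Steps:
F = 5 (F = -5*(-1) = 5)
q = -52 (q = -33 - 19 = -52)
W(O) = 1/(9 + O)
b = 729/28 (b = (1/(9 + 5) - 1*(-52))/2 = (1/14 + 52)/2 = (1/2)*(729/14) = 729/28 ≈ 26.036)
-9*b = -9*729/28 = -6561/28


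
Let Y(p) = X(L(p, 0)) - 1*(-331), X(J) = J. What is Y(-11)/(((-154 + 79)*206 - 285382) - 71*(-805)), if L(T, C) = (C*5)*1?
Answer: -331/243677 ≈ -0.0013584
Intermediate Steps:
L(T, C) = 5*C (L(T, C) = (5*C)*1 = 5*C)
Y(p) = 331 (Y(p) = 5*0 - 1*(-331) = 0 + 331 = 331)
Y(-11)/(((-154 + 79)*206 - 285382) - 71*(-805)) = 331/(((-154 + 79)*206 - 285382) - 71*(-805)) = 331/((-75*206 - 285382) + 57155) = 331/((-15450 - 285382) + 57155) = 331/(-300832 + 57155) = 331/(-243677) = 331*(-1/243677) = -331/243677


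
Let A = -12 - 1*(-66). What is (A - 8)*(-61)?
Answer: -2806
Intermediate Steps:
A = 54 (A = -12 + 66 = 54)
(A - 8)*(-61) = (54 - 8)*(-61) = 46*(-61) = -2806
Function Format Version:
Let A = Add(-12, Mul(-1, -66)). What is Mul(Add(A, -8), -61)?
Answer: -2806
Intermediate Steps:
A = 54 (A = Add(-12, 66) = 54)
Mul(Add(A, -8), -61) = Mul(Add(54, -8), -61) = Mul(46, -61) = -2806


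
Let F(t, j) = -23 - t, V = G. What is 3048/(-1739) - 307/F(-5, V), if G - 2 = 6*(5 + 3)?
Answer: 479009/31302 ≈ 15.303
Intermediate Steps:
G = 50 (G = 2 + 6*(5 + 3) = 2 + 6*8 = 2 + 48 = 50)
V = 50
3048/(-1739) - 307/F(-5, V) = 3048/(-1739) - 307/(-23 - 1*(-5)) = 3048*(-1/1739) - 307/(-23 + 5) = -3048/1739 - 307/(-18) = -3048/1739 - 307*(-1/18) = -3048/1739 + 307/18 = 479009/31302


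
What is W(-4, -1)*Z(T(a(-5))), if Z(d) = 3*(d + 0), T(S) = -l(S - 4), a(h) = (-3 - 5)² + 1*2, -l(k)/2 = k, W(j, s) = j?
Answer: -1488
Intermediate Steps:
l(k) = -2*k
a(h) = 66 (a(h) = (-8)² + 2 = 64 + 2 = 66)
T(S) = -8 + 2*S (T(S) = -(-2)*(S - 4) = -(-2)*(-4 + S) = -(8 - 2*S) = -8 + 2*S)
Z(d) = 3*d
W(-4, -1)*Z(T(a(-5))) = -12*(-8 + 2*66) = -12*(-8 + 132) = -12*124 = -4*372 = -1488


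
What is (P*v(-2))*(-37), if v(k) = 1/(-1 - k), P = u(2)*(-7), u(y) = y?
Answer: 518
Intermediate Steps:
P = -14 (P = 2*(-7) = -14)
(P*v(-2))*(-37) = -(-14)/(1 - 2)*(-37) = -(-14)/(-1)*(-37) = -(-14)*(-1)*(-37) = -14*1*(-37) = -14*(-37) = 518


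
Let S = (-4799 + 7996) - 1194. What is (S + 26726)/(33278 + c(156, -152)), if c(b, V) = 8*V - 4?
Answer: 28729/32058 ≈ 0.89616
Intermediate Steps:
S = 2003 (S = 3197 - 1194 = 2003)
c(b, V) = -4 + 8*V
(S + 26726)/(33278 + c(156, -152)) = (2003 + 26726)/(33278 + (-4 + 8*(-152))) = 28729/(33278 + (-4 - 1216)) = 28729/(33278 - 1220) = 28729/32058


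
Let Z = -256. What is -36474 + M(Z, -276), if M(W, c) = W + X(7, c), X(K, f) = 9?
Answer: -36721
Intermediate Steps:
M(W, c) = 9 + W (M(W, c) = W + 9 = 9 + W)
-36474 + M(Z, -276) = -36474 + (9 - 256) = -36474 - 247 = -36721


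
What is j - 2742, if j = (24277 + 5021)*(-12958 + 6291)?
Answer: -195332508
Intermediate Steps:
j = -195329766 (j = 29298*(-6667) = -195329766)
j - 2742 = -195329766 - 2742 = -195332508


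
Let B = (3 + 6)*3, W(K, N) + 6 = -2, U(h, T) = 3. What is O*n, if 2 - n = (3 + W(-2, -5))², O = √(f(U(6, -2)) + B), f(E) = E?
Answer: -23*√30 ≈ -125.98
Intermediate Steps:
W(K, N) = -8 (W(K, N) = -6 - 2 = -8)
B = 27 (B = 9*3 = 27)
O = √30 (O = √(3 + 27) = √30 ≈ 5.4772)
n = -23 (n = 2 - (3 - 8)² = 2 - 1*(-5)² = 2 - 1*25 = 2 - 25 = -23)
O*n = √30*(-23) = -23*√30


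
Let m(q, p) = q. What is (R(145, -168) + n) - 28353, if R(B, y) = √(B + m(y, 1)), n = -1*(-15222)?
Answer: -13131 + I*√23 ≈ -13131.0 + 4.7958*I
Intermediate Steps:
n = 15222
R(B, y) = √(B + y)
(R(145, -168) + n) - 28353 = (√(145 - 168) + 15222) - 28353 = (√(-23) + 15222) - 28353 = (I*√23 + 15222) - 28353 = (15222 + I*√23) - 28353 = -13131 + I*√23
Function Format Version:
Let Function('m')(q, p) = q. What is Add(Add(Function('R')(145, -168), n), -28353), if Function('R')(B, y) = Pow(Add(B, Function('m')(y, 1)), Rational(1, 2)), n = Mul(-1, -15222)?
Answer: Add(-13131, Mul(I, Pow(23, Rational(1, 2)))) ≈ Add(-13131., Mul(4.7958, I))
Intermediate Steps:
n = 15222
Function('R')(B, y) = Pow(Add(B, y), Rational(1, 2))
Add(Add(Function('R')(145, -168), n), -28353) = Add(Add(Pow(Add(145, -168), Rational(1, 2)), 15222), -28353) = Add(Add(Pow(-23, Rational(1, 2)), 15222), -28353) = Add(Add(Mul(I, Pow(23, Rational(1, 2))), 15222), -28353) = Add(Add(15222, Mul(I, Pow(23, Rational(1, 2)))), -28353) = Add(-13131, Mul(I, Pow(23, Rational(1, 2))))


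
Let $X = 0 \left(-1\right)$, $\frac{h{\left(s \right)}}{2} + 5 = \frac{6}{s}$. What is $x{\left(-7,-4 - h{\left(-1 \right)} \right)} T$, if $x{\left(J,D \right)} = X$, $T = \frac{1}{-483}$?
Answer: $0$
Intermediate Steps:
$h{\left(s \right)} = -10 + \frac{12}{s}$ ($h{\left(s \right)} = -10 + 2 \frac{6}{s} = -10 + \frac{12}{s}$)
$T = - \frac{1}{483} \approx -0.0020704$
$X = 0$
$x{\left(J,D \right)} = 0$
$x{\left(-7,-4 - h{\left(-1 \right)} \right)} T = 0 \left(- \frac{1}{483}\right) = 0$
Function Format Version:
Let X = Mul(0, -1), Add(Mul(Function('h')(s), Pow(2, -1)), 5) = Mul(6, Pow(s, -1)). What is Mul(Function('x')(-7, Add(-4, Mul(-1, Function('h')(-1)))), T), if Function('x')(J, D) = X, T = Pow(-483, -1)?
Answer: 0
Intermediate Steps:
Function('h')(s) = Add(-10, Mul(12, Pow(s, -1))) (Function('h')(s) = Add(-10, Mul(2, Mul(6, Pow(s, -1)))) = Add(-10, Mul(12, Pow(s, -1))))
T = Rational(-1, 483) ≈ -0.0020704
X = 0
Function('x')(J, D) = 0
Mul(Function('x')(-7, Add(-4, Mul(-1, Function('h')(-1)))), T) = Mul(0, Rational(-1, 483)) = 0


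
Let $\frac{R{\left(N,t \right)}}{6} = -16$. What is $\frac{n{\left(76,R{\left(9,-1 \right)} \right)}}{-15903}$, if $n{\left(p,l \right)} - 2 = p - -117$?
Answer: $- \frac{65}{5301} \approx -0.012262$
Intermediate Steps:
$R{\left(N,t \right)} = -96$ ($R{\left(N,t \right)} = 6 \left(-16\right) = -96$)
$n{\left(p,l \right)} = 119 + p$ ($n{\left(p,l \right)} = 2 + \left(p - -117\right) = 2 + \left(p + 117\right) = 2 + \left(117 + p\right) = 119 + p$)
$\frac{n{\left(76,R{\left(9,-1 \right)} \right)}}{-15903} = \frac{119 + 76}{-15903} = 195 \left(- \frac{1}{15903}\right) = - \frac{65}{5301}$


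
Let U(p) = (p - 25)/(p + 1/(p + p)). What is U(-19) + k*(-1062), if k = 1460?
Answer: -1121024288/723 ≈ -1.5505e+6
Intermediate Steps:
U(p) = (-25 + p)/(p + 1/(2*p))
U(-19) + k*(-1062) = 2*(-19)*(-25 - 19)/(1 + 2*(-19)**2) + 1460*(-1062) = 2*(-19)*(-44)/(1 + 2*361) - 1550520 = 2*(-19)*(-44)/(1 + 722) - 1550520 = 2*(-19)*(-44)/723 - 1550520 = 2*(-19)*(1/723)*(-44) - 1550520 = 1672/723 - 1550520 = -1121024288/723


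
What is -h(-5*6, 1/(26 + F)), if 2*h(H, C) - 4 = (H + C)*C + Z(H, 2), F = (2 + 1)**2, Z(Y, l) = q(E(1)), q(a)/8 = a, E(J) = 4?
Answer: -43051/2450 ≈ -17.572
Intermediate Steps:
q(a) = 8*a
Z(Y, l) = 32 (Z(Y, l) = 8*4 = 32)
F = 9 (F = 3**2 = 9)
h(H, C) = 18 + C*(C + H)/2 (h(H, C) = 2 + ((H + C)*C + 32)/2 = 2 + ((C + H)*C + 32)/2 = 2 + (C*(C + H) + 32)/2 = 2 + (32 + C*(C + H))/2 = 2 + (16 + C*(C + H)/2) = 18 + C*(C + H)/2)
-h(-5*6, 1/(26 + F)) = -(18 + (1/(26 + 9))**2/2 + (-5*6)/(2*(26 + 9))) = -(18 + (1/35)**2/2 + (1/2)*(-30)/35) = -(18 + (1/35)**2/2 + (1/2)*(1/35)*(-30)) = -(18 + (1/2)*(1/1225) - 3/7) = -(18 + 1/2450 - 3/7) = -1*43051/2450 = -43051/2450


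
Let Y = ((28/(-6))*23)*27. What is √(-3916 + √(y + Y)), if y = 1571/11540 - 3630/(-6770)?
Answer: √(-59754641725015600 + 3906290*I*√44210617268725685)/3906290 ≈ 0.43007 + 62.579*I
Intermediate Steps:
Y = -2898 (Y = ((28*(-⅙))*23)*27 = -14/3*23*27 = -322/3*27 = -2898)
y = 5252587/7812580 (y = 1571*(1/11540) - 3630*(-1/6770) = 1571/11540 + 363/677 = 5252587/7812580 ≈ 0.67232)
√(-3916 + √(y + Y)) = √(-3916 + √(5252587/7812580 - 2898)) = √(-3916 + √(-22635604253/7812580)) = √(-3916 + I*√44210617268725685/3906290)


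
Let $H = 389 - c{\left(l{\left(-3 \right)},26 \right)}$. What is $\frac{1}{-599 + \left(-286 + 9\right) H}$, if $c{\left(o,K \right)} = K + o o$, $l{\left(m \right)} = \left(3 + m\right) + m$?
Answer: $- \frac{1}{98657} \approx -1.0136 \cdot 10^{-5}$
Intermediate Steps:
$l{\left(m \right)} = 3 + 2 m$
$c{\left(o,K \right)} = K + o^{2}$
$H = 354$ ($H = 389 - \left(26 + \left(3 + 2 \left(-3\right)\right)^{2}\right) = 389 - \left(26 + \left(3 - 6\right)^{2}\right) = 389 - \left(26 + \left(-3\right)^{2}\right) = 389 - \left(26 + 9\right) = 389 - 35 = 354$)
$\frac{1}{-599 + \left(-286 + 9\right) H} = \frac{1}{-599 + \left(-286 + 9\right) 354} = \frac{1}{-599 - 98058} = \frac{1}{-98657} = - \frac{1}{98657}$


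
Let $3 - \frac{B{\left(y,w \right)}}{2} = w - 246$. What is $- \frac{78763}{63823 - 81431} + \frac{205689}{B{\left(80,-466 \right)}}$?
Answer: $\frac{169745591}{1144520} \approx 148.31$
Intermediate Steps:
$B{\left(y,w \right)} = 498 - 2 w$ ($B{\left(y,w \right)} = 6 - 2 \left(w - 246\right) = 6 - 2 \left(-246 + w\right) = 6 - \left(-492 + 2 w\right) = 498 - 2 w$)
$- \frac{78763}{63823 - 81431} + \frac{205689}{B{\left(80,-466 \right)}} = - \frac{78763}{63823 - 81431} + \frac{205689}{498 - -932} = - \frac{78763}{-17608} + \frac{205689}{498 + 932} = \left(-78763\right) \left(- \frac{1}{17608}\right) + \frac{205689}{1430} = \frac{78763}{17608} + 205689 \cdot \frac{1}{1430} = \frac{78763}{17608} + \frac{18699}{130} = \frac{169745591}{1144520}$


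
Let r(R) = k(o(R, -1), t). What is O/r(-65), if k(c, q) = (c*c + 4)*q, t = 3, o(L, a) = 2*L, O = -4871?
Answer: -4871/50712 ≈ -0.096052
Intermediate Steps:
k(c, q) = q*(4 + c**2) (k(c, q) = (c**2 + 4)*q = (4 + c**2)*q = q*(4 + c**2))
r(R) = 12 + 12*R**2 (r(R) = 3*(4 + (2*R)**2) = 3*(4 + 4*R**2) = 12 + 12*R**2)
O/r(-65) = -4871/(12 + 12*(-65)**2) = -4871/(12 + 12*4225) = -4871/(12 + 50700) = -4871/50712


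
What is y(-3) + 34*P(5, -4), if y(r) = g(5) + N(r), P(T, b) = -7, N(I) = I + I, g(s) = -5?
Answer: -249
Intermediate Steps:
N(I) = 2*I
y(r) = -5 + 2*r
y(-3) + 34*P(5, -4) = (-5 + 2*(-3)) + 34*(-7) = (-5 - 6) - 238 = -11 - 238 = -249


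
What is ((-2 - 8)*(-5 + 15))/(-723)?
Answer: 100/723 ≈ 0.13831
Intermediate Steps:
((-2 - 8)*(-5 + 15))/(-723) = -10*10*(-1/723) = -100*(-1/723) = 100/723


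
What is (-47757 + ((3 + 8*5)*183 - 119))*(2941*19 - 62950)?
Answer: 282889497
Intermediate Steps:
(-47757 + ((3 + 8*5)*183 - 119))*(2941*19 - 62950) = (-47757 + ((3 + 40)*183 - 119))*(55879 - 62950) = (-47757 + (43*183 - 119))*(-7071) = (-47757 + (7869 - 119))*(-7071) = (-47757 + 7750)*(-7071) = -40007*(-7071) = 282889497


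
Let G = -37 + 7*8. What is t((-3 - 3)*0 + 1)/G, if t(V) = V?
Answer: 1/19 ≈ 0.052632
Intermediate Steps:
G = 19 (G = -37 + 56 = 19)
t((-3 - 3)*0 + 1)/G = ((-3 - 3)*0 + 1)/19 = (-6*0 + 1)*(1/19) = (0 + 1)*(1/19) = 1*(1/19) = 1/19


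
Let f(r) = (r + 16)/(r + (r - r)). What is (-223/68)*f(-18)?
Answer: -223/612 ≈ -0.36438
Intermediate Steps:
f(r) = (16 + r)/r (f(r) = (16 + r)/(r + 0) = (16 + r)/r)
(-223/68)*f(-18) = (-223/68)*((16 - 18)/(-18)) = (-223*1/68)*(-1/18*(-2)) = -223/68*⅑ = -223/612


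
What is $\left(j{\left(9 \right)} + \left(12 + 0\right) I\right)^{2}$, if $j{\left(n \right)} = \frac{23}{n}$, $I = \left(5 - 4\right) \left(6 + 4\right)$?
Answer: $\frac{1216609}{81} \approx 15020.0$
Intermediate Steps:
$I = 10$ ($I = 1 \cdot 10 = 10$)
$\left(j{\left(9 \right)} + \left(12 + 0\right) I\right)^{2} = \left(\frac{23}{9} + \left(12 + 0\right) 10\right)^{2} = \left(23 \cdot \frac{1}{9} + 12 \cdot 10\right)^{2} = \left(\frac{23}{9} + 120\right)^{2} = \left(\frac{1103}{9}\right)^{2} = \frac{1216609}{81}$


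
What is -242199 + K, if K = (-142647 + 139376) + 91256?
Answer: -154214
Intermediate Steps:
K = 87985 (K = -3271 + 91256 = 87985)
-242199 + K = -242199 + 87985 = -154214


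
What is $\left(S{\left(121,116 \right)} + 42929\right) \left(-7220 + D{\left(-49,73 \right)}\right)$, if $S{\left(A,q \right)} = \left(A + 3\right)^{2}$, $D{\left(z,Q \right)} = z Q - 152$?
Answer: $-638381445$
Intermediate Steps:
$D{\left(z,Q \right)} = -152 + Q z$ ($D{\left(z,Q \right)} = Q z - 152 = -152 + Q z$)
$S{\left(A,q \right)} = \left(3 + A\right)^{2}$
$\left(S{\left(121,116 \right)} + 42929\right) \left(-7220 + D{\left(-49,73 \right)}\right) = \left(\left(3 + 121\right)^{2} + 42929\right) \left(-7220 + \left(-152 + 73 \left(-49\right)\right)\right) = \left(124^{2} + 42929\right) \left(-7220 - 3729\right) = \left(15376 + 42929\right) \left(-7220 - 3729\right) = 58305 \left(-10949\right) = -638381445$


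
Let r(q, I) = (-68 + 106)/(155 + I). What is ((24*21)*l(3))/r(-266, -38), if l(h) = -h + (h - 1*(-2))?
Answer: 58968/19 ≈ 3103.6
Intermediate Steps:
l(h) = 2 (l(h) = -h + (h + 2) = -h + (2 + h) = 2)
r(q, I) = 38/(155 + I)
((24*21)*l(3))/r(-266, -38) = ((24*21)*2)/((38/(155 - 38))) = (504*2)/((38/117)) = 1008/((38*(1/117))) = 1008/(38/117) = 1008*(117/38) = 58968/19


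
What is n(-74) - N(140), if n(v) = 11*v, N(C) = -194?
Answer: -620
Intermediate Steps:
n(-74) - N(140) = 11*(-74) - 1*(-194) = -814 + 194 = -620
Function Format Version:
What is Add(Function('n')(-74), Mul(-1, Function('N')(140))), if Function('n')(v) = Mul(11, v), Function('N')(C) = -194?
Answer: -620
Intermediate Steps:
Add(Function('n')(-74), Mul(-1, Function('N')(140))) = Add(Mul(11, -74), Mul(-1, -194)) = Add(-814, 194) = -620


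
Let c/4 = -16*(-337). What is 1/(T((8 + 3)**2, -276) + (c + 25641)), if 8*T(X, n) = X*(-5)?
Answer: 8/377067 ≈ 2.1216e-5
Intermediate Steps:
c = 21568 (c = 4*(-16*(-337)) = 4*5392 = 21568)
T(X, n) = -5*X/8 (T(X, n) = (X*(-5))/8 = (-5*X)/8 = -5*X/8)
1/(T((8 + 3)**2, -276) + (c + 25641)) = 1/(-5*(8 + 3)**2/8 + (21568 + 25641)) = 1/(-5/8*11**2 + 47209) = 1/(-5/8*121 + 47209) = 1/(-605/8 + 47209) = 1/(377067/8) = 8/377067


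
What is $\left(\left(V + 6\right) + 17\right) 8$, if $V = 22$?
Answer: $360$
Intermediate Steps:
$\left(\left(V + 6\right) + 17\right) 8 = \left(\left(22 + 6\right) + 17\right) 8 = \left(28 + 17\right) 8 = 45 \cdot 8 = 360$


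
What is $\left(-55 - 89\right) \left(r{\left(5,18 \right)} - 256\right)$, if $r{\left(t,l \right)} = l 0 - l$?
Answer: $39456$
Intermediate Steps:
$r{\left(t,l \right)} = - l$ ($r{\left(t,l \right)} = 0 - l = - l$)
$\left(-55 - 89\right) \left(r{\left(5,18 \right)} - 256\right) = \left(-55 - 89\right) \left(\left(-1\right) 18 - 256\right) = - 144 \left(-18 - 256\right) = \left(-144\right) \left(-274\right) = 39456$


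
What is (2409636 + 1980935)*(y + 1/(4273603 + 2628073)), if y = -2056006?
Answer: -62301707523610367405/6901676 ≈ -9.0270e+12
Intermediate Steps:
(2409636 + 1980935)*(y + 1/(4273603 + 2628073)) = (2409636 + 1980935)*(-2056006 + 1/(4273603 + 2628073)) = 4390571*(-2056006 + 1/6901676) = 4390571*(-14189887266055/6901676) = -62301707523610367405/6901676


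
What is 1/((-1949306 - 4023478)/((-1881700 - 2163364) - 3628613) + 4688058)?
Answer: 7673677/35974648822050 ≈ 2.1331e-7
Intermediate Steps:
1/((-1949306 - 4023478)/((-1881700 - 2163364) - 3628613) + 4688058) = 1/(-5972784/(-4045064 - 3628613) + 4688058) = 1/(-5972784/(-7673677) + 4688058) = 1/(-5972784*(-1/7673677) + 4688058) = 1/(5972784/7673677 + 4688058) = 1/(35974648822050/7673677) = 7673677/35974648822050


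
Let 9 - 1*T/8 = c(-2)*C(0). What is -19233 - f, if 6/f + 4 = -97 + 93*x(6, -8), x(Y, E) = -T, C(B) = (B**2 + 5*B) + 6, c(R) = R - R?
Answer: -130726695/6797 ≈ -19233.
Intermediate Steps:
c(R) = 0
C(B) = 6 + B**2 + 5*B
T = 72 (T = 72 - 0*(6 + 0**2 + 5*0) = 72 - 0*(6 + 0 + 0) = 72 - 0*6 = 72 - 8*0 = 72 + 0 = 72)
x(Y, E) = -72 (x(Y, E) = -1*72 = -72)
f = -6/6797 (f = 6/(-4 + (-97 + 93*(-72))) = 6/(-4 + (-97 - 6696)) = 6/(-4 - 6793) = 6/(-6797) = 6*(-1/6797) = -6/6797 ≈ -0.00088274)
-19233 - f = -19233 - 1*(-6/6797) = -19233 + 6/6797 = -130726695/6797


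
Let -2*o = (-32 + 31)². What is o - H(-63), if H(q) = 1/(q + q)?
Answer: -31/63 ≈ -0.49206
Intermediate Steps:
H(q) = 1/(2*q)
o = -½ (o = -(-32 + 31)²/2 = -½*(-1)² = -½*1 = -½ ≈ -0.50000)
o - H(-63) = -½ - 1/(2*(-63)) = -½ - (-1)/(2*63) = -½ - 1*(-1/126) = -½ + 1/126 = -31/63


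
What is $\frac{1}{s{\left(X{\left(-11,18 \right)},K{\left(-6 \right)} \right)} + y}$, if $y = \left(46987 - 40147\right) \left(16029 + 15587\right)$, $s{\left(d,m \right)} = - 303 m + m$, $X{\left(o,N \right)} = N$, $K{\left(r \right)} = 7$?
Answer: $\frac{1}{216251326} \approx 4.6242 \cdot 10^{-9}$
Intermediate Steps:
$s{\left(d,m \right)} = - 302 m$
$y = 216253440$ ($y = 6840 \cdot 31616 = 216253440$)
$\frac{1}{s{\left(X{\left(-11,18 \right)},K{\left(-6 \right)} \right)} + y} = \frac{1}{\left(-302\right) 7 + 216253440} = \frac{1}{-2114 + 216253440} = \frac{1}{216251326}$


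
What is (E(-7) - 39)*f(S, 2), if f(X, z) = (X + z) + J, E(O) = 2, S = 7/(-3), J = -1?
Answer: 148/3 ≈ 49.333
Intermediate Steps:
S = -7/3 (S = 7*(-⅓) = -7/3 ≈ -2.3333)
f(X, z) = -1 + X + z (f(X, z) = (X + z) - 1 = -1 + X + z)
(E(-7) - 39)*f(S, 2) = (2 - 39)*(-1 - 7/3 + 2) = -37*(-4/3) = 148/3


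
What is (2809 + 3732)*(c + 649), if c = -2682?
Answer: -13297853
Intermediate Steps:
(2809 + 3732)*(c + 649) = (2809 + 3732)*(-2682 + 649) = 6541*(-2033) = -13297853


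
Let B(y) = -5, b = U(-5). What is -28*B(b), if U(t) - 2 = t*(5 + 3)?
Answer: 140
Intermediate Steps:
U(t) = 2 + 8*t (U(t) = 2 + t*(5 + 3) = 2 + t*8 = 2 + 8*t)
b = -38 (b = 2 + 8*(-5) = 2 - 40 = -38)
-28*B(b) = -28*(-5) = 140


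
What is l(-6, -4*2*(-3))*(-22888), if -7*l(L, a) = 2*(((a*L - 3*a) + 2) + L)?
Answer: -10070720/7 ≈ -1.4387e+6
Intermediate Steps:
l(L, a) = -4/7 - 2*L/7 + 6*a/7 - 2*L*a/7 (l(L, a) = -2*(((a*L - 3*a) + 2) + L)/7 = -2*(((L*a - 3*a) + 2) + L)/7 = -2*(((-3*a + L*a) + 2) + L)/7 = -2*((2 - 3*a + L*a) + L)/7 = -2*(2 + L - 3*a + L*a)/7 = -(4 - 6*a + 2*L + 2*L*a)/7 = -4/7 - 2*L/7 + 6*a/7 - 2*L*a/7)
l(-6, -4*2*(-3))*(-22888) = (-4/7 - 2/7*(-6) + 6*(-4*2*(-3))/7 - 2/7*(-6)*-4*2*(-3))*(-22888) = (-4/7 + 12/7 + 6*(-8*(-3))/7 - 2/7*(-6)*(-8*(-3)))*(-22888) = (-4/7 + 12/7 + (6/7)*24 - 2/7*(-6)*24)*(-22888) = (-4/7 + 12/7 + 144/7 + 288/7)*(-22888) = (440/7)*(-22888) = -10070720/7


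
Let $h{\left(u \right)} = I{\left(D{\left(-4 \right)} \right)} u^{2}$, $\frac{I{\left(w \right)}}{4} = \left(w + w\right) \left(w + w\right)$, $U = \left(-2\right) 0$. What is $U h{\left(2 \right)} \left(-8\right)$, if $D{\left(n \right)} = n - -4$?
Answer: $0$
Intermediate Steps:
$U = 0$
$D{\left(n \right)} = 4 + n$ ($D{\left(n \right)} = n + 4 = 4 + n$)
$I{\left(w \right)} = 16 w^{2}$ ($I{\left(w \right)} = 4 \left(w + w\right) \left(w + w\right) = 4 \cdot 2 w 2 w = 4 \cdot 4 w^{2} = 16 w^{2}$)
$h{\left(u \right)} = 0$ ($h{\left(u \right)} = 16 \left(4 - 4\right)^{2} u^{2} = 16 \cdot 0^{2} u^{2} = 16 \cdot 0 u^{2} = 0 u^{2} = 0$)
$U h{\left(2 \right)} \left(-8\right) = 0 \cdot 0 \left(-8\right) = 0 \left(-8\right) = 0$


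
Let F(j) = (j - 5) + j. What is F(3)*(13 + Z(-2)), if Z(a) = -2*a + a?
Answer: 15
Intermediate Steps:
F(j) = -5 + 2*j (F(j) = (-5 + j) + j = -5 + 2*j)
Z(a) = -a
F(3)*(13 + Z(-2)) = (-5 + 2*3)*(13 - 1*(-2)) = (-5 + 6)*(13 + 2) = 1*15 = 15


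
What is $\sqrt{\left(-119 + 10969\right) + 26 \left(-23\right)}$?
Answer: $2 \sqrt{2563} \approx 101.25$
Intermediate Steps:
$\sqrt{\left(-119 + 10969\right) + 26 \left(-23\right)} = \sqrt{10850 - 598} = \sqrt{10252} = 2 \sqrt{2563}$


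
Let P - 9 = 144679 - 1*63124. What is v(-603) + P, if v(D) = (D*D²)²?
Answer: 48073293078357093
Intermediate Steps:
v(D) = D⁶ (v(D) = (D³)² = D⁶)
P = 81564 (P = 9 + (144679 - 1*63124) = 9 + (144679 - 63124) = 9 + 81555 = 81564)
v(-603) + P = (-603)⁶ + 81564 = 48073293078275529 + 81564 = 48073293078357093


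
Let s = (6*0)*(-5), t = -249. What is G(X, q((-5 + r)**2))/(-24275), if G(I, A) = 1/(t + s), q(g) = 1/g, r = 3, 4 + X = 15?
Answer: 1/6044475 ≈ 1.6544e-7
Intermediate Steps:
X = 11 (X = -4 + 15 = 11)
s = 0 (s = 0*(-5) = 0)
G(I, A) = -1/249 (G(I, A) = 1/(-249 + 0) = 1/(-249) = -1/249)
G(X, q((-5 + r)**2))/(-24275) = -1/249/(-24275) = -1/249*(-1/24275) = 1/6044475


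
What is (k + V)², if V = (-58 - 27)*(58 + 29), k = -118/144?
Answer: 283555185001/5184 ≈ 5.4698e+7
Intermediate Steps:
k = -59/72 (k = -118*1/144 = -59/72 ≈ -0.81944)
V = -7395 (V = -85*87 = -7395)
(k + V)² = (-59/72 - 7395)² = (-532499/72)² = 283555185001/5184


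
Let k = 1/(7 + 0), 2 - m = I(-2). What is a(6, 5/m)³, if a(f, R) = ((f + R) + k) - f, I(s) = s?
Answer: 59319/21952 ≈ 2.7022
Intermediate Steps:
m = 4 (m = 2 - 1*(-2) = 2 + 2 = 4)
k = ⅐ (k = 1/7 = ⅐ ≈ 0.14286)
a(f, R) = ⅐ + R (a(f, R) = ((f + R) + ⅐) - f = ((R + f) + ⅐) - f = (⅐ + R + f) - f = ⅐ + R)
a(6, 5/m)³ = (⅐ + 5/4)³ = (39/28)³ = 59319/21952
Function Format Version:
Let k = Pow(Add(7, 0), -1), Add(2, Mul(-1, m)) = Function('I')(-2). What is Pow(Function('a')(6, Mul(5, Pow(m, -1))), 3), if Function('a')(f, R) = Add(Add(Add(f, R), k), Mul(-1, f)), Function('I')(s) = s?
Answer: Rational(59319, 21952) ≈ 2.7022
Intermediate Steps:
m = 4 (m = Add(2, Mul(-1, -2)) = Add(2, 2) = 4)
k = Rational(1, 7) (k = Pow(7, -1) = Rational(1, 7) ≈ 0.14286)
Function('a')(f, R) = Add(Rational(1, 7), R) (Function('a')(f, R) = Add(Add(Add(f, R), Rational(1, 7)), Mul(-1, f)) = Add(Add(Add(R, f), Rational(1, 7)), Mul(-1, f)) = Add(Add(Rational(1, 7), R, f), Mul(-1, f)) = Add(Rational(1, 7), R))
Pow(Function('a')(6, Mul(5, Pow(m, -1))), 3) = Pow(Add(Rational(1, 7), Mul(5, Pow(4, -1))), 3) = Pow(Add(Rational(1, 7), Mul(5, Rational(1, 4))), 3) = Pow(Add(Rational(1, 7), Rational(5, 4)), 3) = Pow(Rational(39, 28), 3) = Rational(59319, 21952)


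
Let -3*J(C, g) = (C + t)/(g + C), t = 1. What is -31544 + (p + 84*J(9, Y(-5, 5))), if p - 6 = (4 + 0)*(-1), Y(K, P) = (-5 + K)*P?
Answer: -1292942/41 ≈ -31535.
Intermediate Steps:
Y(K, P) = P*(-5 + K)
J(C, g) = -(1 + C)/(3*(C + g)) (J(C, g) = -(C + 1)/(3*(g + C)) = -(1 + C)/(3*(C + g)))
p = 2 (p = 6 + (4 + 0)*(-1) = 6 + 4*(-1) = 6 - 4 = 2)
-31544 + (p + 84*J(9, Y(-5, 5))) = -31544 + (2 + 84*((-1 - 1*9)/(3*(9 + 5*(-5 - 5))))) = -31544 + (2 + 84*((-1 - 9)/(3*(9 + 5*(-10))))) = -31544 + (2 + 84*((⅓)*(-10)/(9 - 50))) = -31544 + (2 + 84*((⅓)*(-10)/(-41))) = -31544 + (2 + 84*((⅓)*(-1/41)*(-10))) = -31544 + (2 + 84*(10/123)) = -31544 + (2 + 280/41) = -31544 + 362/41 = -1292942/41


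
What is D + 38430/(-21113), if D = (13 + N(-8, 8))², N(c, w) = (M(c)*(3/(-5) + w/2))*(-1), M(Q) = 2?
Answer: 19328843/527825 ≈ 36.620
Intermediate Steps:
N(c, w) = 6/5 - w (N(c, w) = (2*(3/(-5) + w/2))*(-1) = (2*(3*(-⅕) + w*(½)))*(-1) = (2*(-⅗ + w/2))*(-1) = (-6/5 + w)*(-1) = 6/5 - w)
D = 961/25 (D = (13 + (6/5 - 1*8))² = (13 + (6/5 - 8))² = (13 - 34/5)² = (31/5)² = 961/25 ≈ 38.440)
D + 38430/(-21113) = 961/25 + 38430/(-21113) = 961/25 + 38430*(-1/21113) = 961/25 - 38430/21113 = 19328843/527825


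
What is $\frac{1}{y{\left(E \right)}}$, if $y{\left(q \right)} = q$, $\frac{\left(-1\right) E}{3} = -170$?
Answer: $\frac{1}{510} \approx 0.0019608$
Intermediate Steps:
$E = 510$ ($E = \left(-3\right) \left(-170\right) = 510$)
$\frac{1}{y{\left(E \right)}} = \frac{1}{510}$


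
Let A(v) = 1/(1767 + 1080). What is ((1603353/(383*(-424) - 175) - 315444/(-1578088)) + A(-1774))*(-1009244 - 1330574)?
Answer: 17641922574324788603/780324472017 ≈ 2.2608e+7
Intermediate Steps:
A(v) = 1/2847
((1603353/(383*(-424) - 175) - 315444/(-1578088)) + A(-1774))*(-1009244 - 1330574) = ((1603353/(383*(-424) - 175) - 315444/(-1578088)) + 1/2847)*(-1009244 - 1330574) = ((1603353/(-162392 - 175) - 315444*(-1/1578088)) + 1/2847)*(-2339818) = ((1603353/(-162567) + 78861/394522) + 1/2847)*(-2339818) = ((1603353*(-1/162567) + 78861/394522) + 1/2847)*(-2339818) = ((-534451/54189 + 78861/394522) + 1/2847)*(-2339818) = (-206579278693/21378752658 + 1/2847)*(-2339818) = -196036609228771/20288436272442*(-2339818) = 17641922574324788603/780324472017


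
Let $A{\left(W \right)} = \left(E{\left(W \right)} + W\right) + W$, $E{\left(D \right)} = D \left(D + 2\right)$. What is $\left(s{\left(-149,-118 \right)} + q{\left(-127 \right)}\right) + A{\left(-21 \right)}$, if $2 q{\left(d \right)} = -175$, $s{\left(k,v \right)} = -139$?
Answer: $\frac{261}{2} \approx 130.5$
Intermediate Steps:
$E{\left(D \right)} = D \left(2 + D\right)$
$A{\left(W \right)} = 2 W + W \left(2 + W\right)$ ($A{\left(W \right)} = \left(W \left(2 + W\right) + W\right) + W = \left(W + W \left(2 + W\right)\right) + W = 2 W + W \left(2 + W\right)$)
$q{\left(d \right)} = - \frac{175}{2}$ ($q{\left(d \right)} = \frac{1}{2} \left(-175\right) = - \frac{175}{2}$)
$\left(s{\left(-149,-118 \right)} + q{\left(-127 \right)}\right) + A{\left(-21 \right)} = \left(-139 - \frac{175}{2}\right) - 21 \left(4 - 21\right) = - \frac{453}{2} - -357 = - \frac{453}{2} + 357 = \frac{261}{2}$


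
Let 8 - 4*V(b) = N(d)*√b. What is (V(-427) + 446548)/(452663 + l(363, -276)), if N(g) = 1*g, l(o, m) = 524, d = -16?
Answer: 446550/453187 + 4*I*√427/453187 ≈ 0.98535 + 0.00018239*I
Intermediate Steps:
N(g) = g
V(b) = 2 + 4*√b (V(b) = 2 - (-4)*√b = 2 + 4*√b)
(V(-427) + 446548)/(452663 + l(363, -276)) = ((2 + 4*√(-427)) + 446548)/(452663 + 524) = ((2 + 4*(I*√427)) + 446548)/453187 = ((2 + 4*I*√427) + 446548)*(1/453187) = (446550 + 4*I*√427)*(1/453187) = 446550/453187 + 4*I*√427/453187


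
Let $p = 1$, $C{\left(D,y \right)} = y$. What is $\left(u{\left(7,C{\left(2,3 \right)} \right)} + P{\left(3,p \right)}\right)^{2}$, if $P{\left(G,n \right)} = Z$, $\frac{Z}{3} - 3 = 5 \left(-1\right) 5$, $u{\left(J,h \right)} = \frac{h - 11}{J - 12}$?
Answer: $\frac{103684}{25} \approx 4147.4$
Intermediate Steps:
$u{\left(J,h \right)} = \frac{-11 + h}{-12 + J}$
$Z = -66$ ($Z = 9 + 3 \cdot 5 \left(-1\right) 5 = 9 + 3 \left(\left(-5\right) 5\right) = 9 + 3 \left(-25\right) = 9 - 75 = -66$)
$P{\left(G,n \right)} = -66$
$\left(u{\left(7,C{\left(2,3 \right)} \right)} + P{\left(3,p \right)}\right)^{2} = \left(\frac{-11 + 3}{-12 + 7} - 66\right)^{2} = \left(\frac{1}{-5} \left(-8\right) - 66\right)^{2} = \left(\left(- \frac{1}{5}\right) \left(-8\right) - 66\right)^{2} = \left(\frac{8}{5} - 66\right)^{2} = \left(- \frac{322}{5}\right)^{2} = \frac{103684}{25}$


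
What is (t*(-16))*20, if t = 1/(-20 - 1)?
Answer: 320/21 ≈ 15.238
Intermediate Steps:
t = -1/21 (t = 1/(-21) = -1/21 ≈ -0.047619)
(t*(-16))*20 = -1/21*(-16)*20 = (16/21)*20 = 320/21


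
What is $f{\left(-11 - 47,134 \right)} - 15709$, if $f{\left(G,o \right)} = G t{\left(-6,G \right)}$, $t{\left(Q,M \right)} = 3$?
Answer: $-15883$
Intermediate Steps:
$f{\left(G,o \right)} = 3 G$ ($f{\left(G,o \right)} = G 3 = 3 G$)
$f{\left(-11 - 47,134 \right)} - 15709 = 3 \left(-11 - 47\right) - 15709 = 3 \left(-58\right) - 15709 = -174 - 15709 = -15883$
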